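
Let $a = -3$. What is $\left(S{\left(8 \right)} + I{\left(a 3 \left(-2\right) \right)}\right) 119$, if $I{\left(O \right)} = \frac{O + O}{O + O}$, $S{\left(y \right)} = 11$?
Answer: $1428$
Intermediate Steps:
$I{\left(O \right)} = 1$ ($I{\left(O \right)} = \frac{2 O}{2 O} = 2 O \frac{1}{2 O} = 1$)
$\left(S{\left(8 \right)} + I{\left(a 3 \left(-2\right) \right)}\right) 119 = \left(11 + 1\right) 119 = 12 \cdot 119 = 1428$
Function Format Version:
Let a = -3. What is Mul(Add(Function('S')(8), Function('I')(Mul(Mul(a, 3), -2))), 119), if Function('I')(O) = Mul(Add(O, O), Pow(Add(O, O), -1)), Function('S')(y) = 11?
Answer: 1428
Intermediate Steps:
Function('I')(O) = 1 (Function('I')(O) = Mul(Mul(2, O), Pow(Mul(2, O), -1)) = Mul(Mul(2, O), Mul(Rational(1, 2), Pow(O, -1))) = 1)
Mul(Add(Function('S')(8), Function('I')(Mul(Mul(a, 3), -2))), 119) = Mul(Add(11, 1), 119) = Mul(12, 119) = 1428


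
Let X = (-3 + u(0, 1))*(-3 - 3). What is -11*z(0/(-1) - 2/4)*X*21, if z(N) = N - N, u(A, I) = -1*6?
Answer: 0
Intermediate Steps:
u(A, I) = -6
z(N) = 0
X = 54 (X = (-3 - 6)*(-3 - 3) = -9*(-6) = 54)
-11*z(0/(-1) - 2/4)*X*21 = -0*54*21 = -11*0*21 = 0*21 = 0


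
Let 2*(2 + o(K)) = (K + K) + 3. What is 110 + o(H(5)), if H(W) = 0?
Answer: 219/2 ≈ 109.50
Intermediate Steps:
o(K) = -½ + K (o(K) = -2 + ((K + K) + 3)/2 = -2 + (2*K + 3)/2 = -2 + (3 + 2*K)/2 = -2 + (3/2 + K) = -½ + K)
110 + o(H(5)) = 110 + (-½ + 0) = 110 - ½ = 219/2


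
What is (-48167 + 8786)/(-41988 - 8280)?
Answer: 13127/16756 ≈ 0.78342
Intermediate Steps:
(-48167 + 8786)/(-41988 - 8280) = -39381/(-50268) = -39381*(-1/50268) = 13127/16756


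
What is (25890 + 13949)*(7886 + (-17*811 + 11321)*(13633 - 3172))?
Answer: -1027405580660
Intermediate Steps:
(25890 + 13949)*(7886 + (-17*811 + 11321)*(13633 - 3172)) = 39839*(7886 + (-13787 + 11321)*10461) = 39839*(7886 - 2466*10461) = 39839*(7886 - 25796826) = 39839*(-25788940) = -1027405580660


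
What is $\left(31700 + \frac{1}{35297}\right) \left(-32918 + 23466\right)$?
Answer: $- \frac{10575983644252}{35297} \approx -2.9963 \cdot 10^{8}$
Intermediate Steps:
$\left(31700 + \frac{1}{35297}\right) \left(-32918 + 23466\right) = \left(31700 + \frac{1}{35297}\right) \left(-9452\right) = \frac{1118914901}{35297} \left(-9452\right) = - \frac{10575983644252}{35297}$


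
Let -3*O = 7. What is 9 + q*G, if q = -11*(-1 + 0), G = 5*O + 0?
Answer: -358/3 ≈ -119.33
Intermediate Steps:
O = -7/3 (O = -1/3*7 = -7/3 ≈ -2.3333)
G = -35/3 (G = 5*(-7/3) + 0 = -35/3 + 0 = -35/3 ≈ -11.667)
q = 11 (q = -11*(-1) = 11)
9 + q*G = 9 + 11*(-35/3) = 9 - 385/3 = -358/3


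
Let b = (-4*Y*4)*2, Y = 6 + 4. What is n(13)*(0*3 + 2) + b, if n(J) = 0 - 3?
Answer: -326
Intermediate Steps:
Y = 10
n(J) = -3
b = -320 (b = (-4*10*4)*2 = -40*4*2 = -160*2 = -320)
n(13)*(0*3 + 2) + b = -3*(0*3 + 2) - 320 = -3*(0 + 2) - 320 = -3*2 - 320 = -6 - 320 = -326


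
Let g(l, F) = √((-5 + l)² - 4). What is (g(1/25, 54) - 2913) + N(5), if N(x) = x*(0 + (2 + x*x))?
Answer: -2778 + 2*√3219/25 ≈ -2773.5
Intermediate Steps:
N(x) = x*(2 + x²) (N(x) = x*(0 + (2 + x²)) = x*(2 + x²))
g(l, F) = √(-4 + (-5 + l)²)
(g(1/25, 54) - 2913) + N(5) = (√(-4 + (-5 + 1/25)²) - 2913) + 5*(2 + 5²) = (√(-4 + (-5 + 1/25)²) - 2913) + 5*(2 + 25) = (√(-4 + (-124/25)²) - 2913) + 5*27 = (√(-4 + 15376/625) - 2913) + 135 = (√(12876/625) - 2913) + 135 = (2*√3219/25 - 2913) + 135 = (-2913 + 2*√3219/25) + 135 = -2778 + 2*√3219/25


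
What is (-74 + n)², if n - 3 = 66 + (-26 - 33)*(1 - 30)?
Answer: 2910436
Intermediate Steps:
n = 1780 (n = 3 + (66 + (-26 - 33)*(1 - 30)) = 3 + (66 - 59*(-29)) = 3 + (66 + 1711) = 3 + 1777 = 1780)
(-74 + n)² = (-74 + 1780)² = 1706² = 2910436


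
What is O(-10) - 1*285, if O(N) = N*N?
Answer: -185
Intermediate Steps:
O(N) = N**2
O(-10) - 1*285 = (-10)**2 - 1*285 = 100 - 285 = -185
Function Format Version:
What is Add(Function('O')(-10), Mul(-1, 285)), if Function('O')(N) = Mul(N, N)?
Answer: -185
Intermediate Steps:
Function('O')(N) = Pow(N, 2)
Add(Function('O')(-10), Mul(-1, 285)) = Add(Pow(-10, 2), Mul(-1, 285)) = Add(100, -285) = -185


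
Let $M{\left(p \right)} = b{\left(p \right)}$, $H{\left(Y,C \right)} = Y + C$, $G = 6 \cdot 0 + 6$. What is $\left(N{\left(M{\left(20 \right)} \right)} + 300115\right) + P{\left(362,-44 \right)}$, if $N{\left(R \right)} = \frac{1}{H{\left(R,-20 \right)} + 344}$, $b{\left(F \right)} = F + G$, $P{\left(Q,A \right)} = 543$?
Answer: $\frac{105230301}{350} \approx 3.0066 \cdot 10^{5}$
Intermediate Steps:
$G = 6$ ($G = 0 + 6 = 6$)
$H{\left(Y,C \right)} = C + Y$
$b{\left(F \right)} = 6 + F$ ($b{\left(F \right)} = F + 6 = 6 + F$)
$M{\left(p \right)} = 6 + p$
$N{\left(R \right)} = \frac{1}{324 + R}$ ($N{\left(R \right)} = \frac{1}{\left(-20 + R\right) + 344} = \frac{1}{324 + R}$)
$\left(N{\left(M{\left(20 \right)} \right)} + 300115\right) + P{\left(362,-44 \right)} = \left(\frac{1}{324 + \left(6 + 20\right)} + 300115\right) + 543 = \left(\frac{1}{324 + 26} + 300115\right) + 543 = \left(\frac{1}{350} + 300115\right) + 543 = \frac{105040251}{350} + 543 = \frac{105230301}{350}$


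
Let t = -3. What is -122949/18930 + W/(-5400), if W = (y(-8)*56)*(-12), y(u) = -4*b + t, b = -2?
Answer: -333511/56790 ≈ -5.8727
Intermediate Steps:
y(u) = 5 (y(u) = -4*(-2) - 3 = 8 - 3 = 5)
W = -3360 (W = (5*56)*(-12) = 280*(-12) = -3360)
-122949/18930 + W/(-5400) = -122949/18930 - 3360/(-5400) = -122949*1/18930 - 3360*(-1/5400) = -40983/6310 + 28/45 = -333511/56790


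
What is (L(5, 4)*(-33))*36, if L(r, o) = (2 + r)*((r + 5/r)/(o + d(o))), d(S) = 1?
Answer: -49896/5 ≈ -9979.2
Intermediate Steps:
L(r, o) = (2 + r)*(r + 5/r)/(1 + o) (L(r, o) = (2 + r)*((r + 5/r)/(o + 1)) = (2 + r)*((r + 5/r)/(1 + o)) = (2 + r)*(r + 5/r)/(1 + o))
(L(5, 4)*(-33))*36 = (((10 + 5**3 + 2*5**2 + 5*5)/(5*(1 + 4)))*(-33))*36 = (((1/5)*(10 + 125 + 2*25 + 25)/5)*(-33))*36 = (((1/5)*(1/5)*(10 + 125 + 50 + 25))*(-33))*36 = (((1/5)*(1/5)*210)*(-33))*36 = ((42/5)*(-33))*36 = -1386/5*36 = -49896/5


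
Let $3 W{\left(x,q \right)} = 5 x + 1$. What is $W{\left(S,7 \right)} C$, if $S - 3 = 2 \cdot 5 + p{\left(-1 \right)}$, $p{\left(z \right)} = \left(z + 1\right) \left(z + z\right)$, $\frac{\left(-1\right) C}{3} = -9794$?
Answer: $646404$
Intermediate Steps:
$C = 29382$ ($C = \left(-3\right) \left(-9794\right) = 29382$)
$p{\left(z \right)} = 2 z \left(1 + z\right)$ ($p{\left(z \right)} = \left(1 + z\right) 2 z = 2 z \left(1 + z\right)$)
$S = 13$ ($S = 3 + \left(2 \cdot 5 + 2 \left(-1\right) \left(1 - 1\right)\right) = 3 + \left(10 + 2 \left(-1\right) 0\right) = 3 + \left(10 + 0\right) = 3 + 10 = 13$)
$W{\left(x,q \right)} = \frac{1}{3} + \frac{5 x}{3}$ ($W{\left(x,q \right)} = \frac{5 x + 1}{3} = \frac{1 + 5 x}{3} = \frac{1}{3} + \frac{5 x}{3}$)
$W{\left(S,7 \right)} C = \left(\frac{1}{3} + \frac{5}{3} \cdot 13\right) 29382 = \left(\frac{1}{3} + \frac{65}{3}\right) 29382 = 22 \cdot 29382 = 646404$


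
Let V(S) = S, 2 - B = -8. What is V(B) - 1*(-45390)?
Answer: 45400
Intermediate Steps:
B = 10 (B = 2 - 1*(-8) = 2 + 8 = 10)
V(B) - 1*(-45390) = 10 - 1*(-45390) = 10 + 45390 = 45400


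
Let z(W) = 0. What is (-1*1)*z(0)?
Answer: 0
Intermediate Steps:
(-1*1)*z(0) = -1*1*0 = -1*0 = 0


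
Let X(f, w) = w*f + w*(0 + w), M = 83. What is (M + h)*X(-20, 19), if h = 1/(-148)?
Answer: -233377/148 ≈ -1576.9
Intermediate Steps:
h = -1/148 ≈ -0.0067568
X(f, w) = w**2 + f*w (X(f, w) = f*w + w*w = f*w + w**2 = w**2 + f*w)
(M + h)*X(-20, 19) = (83 - 1/148)*(19*(-20 + 19)) = 12283*(19*(-1))/148 = (12283/148)*(-19) = -233377/148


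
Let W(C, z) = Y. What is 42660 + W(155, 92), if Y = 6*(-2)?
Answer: 42648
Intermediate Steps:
Y = -12
W(C, z) = -12
42660 + W(155, 92) = 42660 - 12 = 42648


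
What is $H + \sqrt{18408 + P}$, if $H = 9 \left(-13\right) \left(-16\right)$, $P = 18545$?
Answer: $1872 + \sqrt{36953} \approx 2064.2$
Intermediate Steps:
$H = 1872$ ($H = \left(-117\right) \left(-16\right) = 1872$)
$H + \sqrt{18408 + P} = 1872 + \sqrt{18408 + 18545} = 1872 + \sqrt{36953}$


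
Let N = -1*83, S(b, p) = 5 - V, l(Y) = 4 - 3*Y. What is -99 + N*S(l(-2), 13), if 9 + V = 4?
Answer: -929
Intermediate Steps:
V = -5 (V = -9 + 4 = -5)
S(b, p) = 10 (S(b, p) = 5 - 1*(-5) = 5 + 5 = 10)
N = -83
-99 + N*S(l(-2), 13) = -99 - 83*10 = -99 - 830 = -929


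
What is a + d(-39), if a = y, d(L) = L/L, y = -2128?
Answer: -2127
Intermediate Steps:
d(L) = 1
a = -2128
a + d(-39) = -2128 + 1 = -2127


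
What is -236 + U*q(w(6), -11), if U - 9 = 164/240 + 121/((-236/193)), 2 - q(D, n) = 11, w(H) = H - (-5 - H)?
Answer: 167392/295 ≈ 567.43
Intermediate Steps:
w(H) = 5 + 2*H (w(H) = H + (5 + H) = 5 + 2*H)
q(D, n) = -9 (q(D, n) = 2 - 1*11 = 2 - 11 = -9)
U = -79004/885 (U = 9 + (164/240 + 121/((-236/193))) = 9 + (164*(1/240) + 121/((-236*1/193))) = 9 + (41/60 + 121/(-236/193)) = 9 + (41/60 + 121*(-193/236)) = 9 + (41/60 - 23353/236) = 9 - 86969/885 = -79004/885 ≈ -89.270)
-236 + U*q(w(6), -11) = -236 - 79004/885*(-9) = -236 + 237012/295 = 167392/295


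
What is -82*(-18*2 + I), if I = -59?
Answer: 7790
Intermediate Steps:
-82*(-18*2 + I) = -82*(-18*2 - 59) = -82*(-36 - 59) = -82*(-95) = 7790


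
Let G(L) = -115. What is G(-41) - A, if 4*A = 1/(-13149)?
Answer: -6048539/52596 ≈ -115.00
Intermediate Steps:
A = -1/52596 (A = (¼)/(-13149) = (¼)*(-1/13149) = -1/52596 ≈ -1.9013e-5)
G(-41) - A = -115 - 1*(-1/52596) = -115 + 1/52596 = -6048539/52596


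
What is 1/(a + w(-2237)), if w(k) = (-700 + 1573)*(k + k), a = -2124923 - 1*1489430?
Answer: -1/7520155 ≈ -1.3298e-7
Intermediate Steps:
a = -3614353 (a = -2124923 - 1489430 = -3614353)
w(k) = 1746*k (w(k) = 873*(2*k) = 1746*k)
1/(a + w(-2237)) = 1/(-3614353 + 1746*(-2237)) = 1/(-3614353 - 3905802) = 1/(-7520155) = -1/7520155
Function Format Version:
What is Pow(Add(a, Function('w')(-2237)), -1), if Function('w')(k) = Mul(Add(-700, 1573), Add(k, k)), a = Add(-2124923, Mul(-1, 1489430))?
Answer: Rational(-1, 7520155) ≈ -1.3298e-7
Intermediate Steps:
a = -3614353 (a = Add(-2124923, -1489430) = -3614353)
Function('w')(k) = Mul(1746, k) (Function('w')(k) = Mul(873, Mul(2, k)) = Mul(1746, k))
Pow(Add(a, Function('w')(-2237)), -1) = Pow(Add(-3614353, Mul(1746, -2237)), -1) = Pow(Add(-3614353, -3905802), -1) = Pow(-7520155, -1) = Rational(-1, 7520155)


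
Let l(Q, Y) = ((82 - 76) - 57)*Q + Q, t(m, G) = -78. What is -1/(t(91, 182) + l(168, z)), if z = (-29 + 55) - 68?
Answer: 1/8478 ≈ 0.00011795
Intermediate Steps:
z = -42 (z = 26 - 68 = -42)
l(Q, Y) = -50*Q (l(Q, Y) = (6 - 57)*Q + Q = -51*Q + Q = -50*Q)
-1/(t(91, 182) + l(168, z)) = -1/(-78 - 50*168) = -1/(-78 - 8400) = -1/(-8478) = -1*(-1/8478) = 1/8478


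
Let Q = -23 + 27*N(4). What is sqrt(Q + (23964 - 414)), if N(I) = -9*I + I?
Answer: sqrt(22663) ≈ 150.54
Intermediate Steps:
N(I) = -8*I
Q = -887 (Q = -23 + 27*(-8*4) = -23 + 27*(-32) = -23 - 864 = -887)
sqrt(Q + (23964 - 414)) = sqrt(-887 + (23964 - 414)) = sqrt(-887 + 23550) = sqrt(22663)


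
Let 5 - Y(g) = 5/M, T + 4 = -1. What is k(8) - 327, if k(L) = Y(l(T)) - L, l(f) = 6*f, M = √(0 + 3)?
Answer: -330 - 5*√3/3 ≈ -332.89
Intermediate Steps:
T = -5 (T = -4 - 1 = -5)
M = √3 ≈ 1.7320
Y(g) = 5 - 5*√3/3 (Y(g) = 5 - 5/(√3) = 5 - 5*√3/3)
k(L) = 5 - L - 5*√3/3 (k(L) = (5 - 5*√3/3) - L = 5 - L - 5*√3/3)
k(8) - 327 = (5 - 1*8 - 5*√3/3) - 327 = (5 - 8 - 5*√3/3) - 327 = (-3 - 5*√3/3) - 327 = -330 - 5*√3/3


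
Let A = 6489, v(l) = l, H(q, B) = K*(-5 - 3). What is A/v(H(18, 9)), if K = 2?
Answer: -6489/16 ≈ -405.56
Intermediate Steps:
H(q, B) = -16 (H(q, B) = 2*(-5 - 3) = 2*(-8) = -16)
A/v(H(18, 9)) = 6489/(-16) = 6489*(-1/16) = -6489/16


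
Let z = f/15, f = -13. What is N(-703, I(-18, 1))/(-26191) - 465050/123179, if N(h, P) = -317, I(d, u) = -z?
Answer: -12141076807/3226181189 ≈ -3.7633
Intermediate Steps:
z = -13/15 ≈ -0.86667
I(d, u) = 13/15 (I(d, u) = -1*(-13/15) = 13/15)
N(-703, I(-18, 1))/(-26191) - 465050/123179 = -317/(-26191) - 465050/123179 = -317*(-1/26191) - 465050*1/123179 = 317/26191 - 465050/123179 = -12141076807/3226181189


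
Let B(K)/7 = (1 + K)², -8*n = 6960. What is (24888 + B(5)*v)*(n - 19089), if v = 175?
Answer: -1376931492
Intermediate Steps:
n = -870 (n = -⅛*6960 = -870)
B(K) = 7*(1 + K)²
(24888 + B(5)*v)*(n - 19089) = (24888 + (7*(1 + 5)²)*175)*(-870 - 19089) = (24888 + (7*6²)*175)*(-19959) = (24888 + (7*36)*175)*(-19959) = (24888 + 252*175)*(-19959) = (24888 + 44100)*(-19959) = 68988*(-19959) = -1376931492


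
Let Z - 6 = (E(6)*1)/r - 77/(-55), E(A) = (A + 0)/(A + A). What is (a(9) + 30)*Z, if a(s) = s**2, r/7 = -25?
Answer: 287379/350 ≈ 821.08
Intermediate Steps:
r = -175 (r = 7*(-25) = -175)
E(A) = 1/2 (E(A) = A/((2*A)) = A*(1/(2*A)) = 1/2)
Z = 2589/350 (Z = 6 + (((1/2)*1)/(-175) - 77/(-55)) = 6 + ((1/2)*(-1/175) - 77*(-1/55)) = 6 + (-1/350 + 7/5) = 6 + 489/350 = 2589/350 ≈ 7.3971)
(a(9) + 30)*Z = (9**2 + 30)*(2589/350) = (81 + 30)*(2589/350) = 111*(2589/350) = 287379/350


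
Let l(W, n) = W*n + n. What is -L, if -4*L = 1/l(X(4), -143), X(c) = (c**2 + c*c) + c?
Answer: -1/21164 ≈ -4.7250e-5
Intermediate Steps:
X(c) = c + 2*c**2 (X(c) = (c**2 + c**2) + c = 2*c**2 + c = c + 2*c**2)
l(W, n) = n + W*n
L = 1/21164 (L = -(-1/(143*(1 + 4*(1 + 2*4))))/4 = -(-1/(143*(1 + 4*(1 + 8))))/4 = -(-1/(143*(1 + 4*9)))/4 = -(-1/(143*(1 + 36)))/4 = -1/(4*((-143*37))) = -1/4/(-5291) = -1/4*(-1/5291) = 1/21164 ≈ 4.7250e-5)
-L = -1*1/21164 = -1/21164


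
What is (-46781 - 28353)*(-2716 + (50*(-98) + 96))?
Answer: 565007680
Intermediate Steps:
(-46781 - 28353)*(-2716 + (50*(-98) + 96)) = -75134*(-2716 + (-4900 + 96)) = -75134*(-2716 - 4804) = -75134*(-7520) = 565007680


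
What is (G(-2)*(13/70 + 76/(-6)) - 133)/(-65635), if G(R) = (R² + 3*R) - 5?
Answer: 1369/1969050 ≈ 0.00069526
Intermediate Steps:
G(R) = -5 + R² + 3*R
(G(-2)*(13/70 + 76/(-6)) - 133)/(-65635) = ((-5 + (-2)² + 3*(-2))*(13/70 + 76/(-6)) - 133)/(-65635) = ((-5 + 4 - 6)*(13*(1/70) + 76*(-⅙)) - 133)*(-1/65635) = (-7*(13/70 - 38/3) - 133)*(-1/65635) = (-7*(-2621/210) - 133)*(-1/65635) = (2621/30 - 133)*(-1/65635) = -1369/30*(-1/65635) = 1369/1969050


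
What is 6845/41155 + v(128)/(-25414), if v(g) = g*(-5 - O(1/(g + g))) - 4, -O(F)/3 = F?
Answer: 80160367/418365268 ≈ 0.19160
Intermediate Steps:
O(F) = -3*F
v(g) = -4 + g*(-5 + 3/(2*g)) (v(g) = g*(-5 - (-3)/(g + g)) - 4 = g*(-5 - (-3)/(2*g)) - 4 = g*(-5 + 3/(2*g)) - 4 = -4 + g*(-5 + 3/(2*g)))
6845/41155 + v(128)/(-25414) = 6845/41155 + (-5/2 - 5*128)/(-25414) = 6845*(1/41155) + (-5/2 - 640)*(-1/25414) = 1369/8231 - 1285/2*(-1/25414) = 1369/8231 + 1285/50828 = 80160367/418365268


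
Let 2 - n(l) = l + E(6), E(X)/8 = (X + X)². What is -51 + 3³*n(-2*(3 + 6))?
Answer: -30615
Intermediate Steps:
E(X) = 32*X² (E(X) = 8*(X + X)² = 8*(2*X)² = 8*(4*X²) = 32*X²)
n(l) = -1150 - l (n(l) = 2 - (l + 32*6²) = 2 - (l + 32*36) = 2 - (l + 1152) = 2 - (1152 + l) = 2 + (-1152 - l) = -1150 - l)
-51 + 3³*n(-2*(3 + 6)) = -51 + 3³*(-1150 - (-2)*(3 + 6)) = -51 + 27*(-1150 - (-2)*9) = -51 + 27*(-1150 - 1*(-18)) = -51 + 27*(-1150 + 18) = -51 + 27*(-1132) = -51 - 30564 = -30615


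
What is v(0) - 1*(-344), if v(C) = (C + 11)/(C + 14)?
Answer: 4827/14 ≈ 344.79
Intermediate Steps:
v(C) = (11 + C)/(14 + C)
v(0) - 1*(-344) = (11 + 0)/(14 + 0) - 1*(-344) = 11/14 + 344 = 4827/14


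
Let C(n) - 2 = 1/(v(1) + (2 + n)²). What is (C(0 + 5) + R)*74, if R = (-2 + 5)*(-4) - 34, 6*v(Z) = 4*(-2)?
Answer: -465386/143 ≈ -3254.4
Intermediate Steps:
v(Z) = -4/3 (v(Z) = (4*(-2))/6 = (⅙)*(-8) = -4/3)
R = -46 (R = 3*(-4) - 34 = -12 - 34 = -46)
C(n) = 2 + 1/(-4/3 + (2 + n)²)
(C(0 + 5) + R)*74 = ((-5 + 6*(2 + (0 + 5))²)/(-4 + 3*(2 + (0 + 5))²) - 46)*74 = ((-5 + 6*(2 + 5)²)/(-4 + 3*(2 + 5)²) - 46)*74 = ((-5 + 6*7²)/(-4 + 3*7²) - 46)*74 = ((-5 + 6*49)/(-4 + 3*49) - 46)*74 = ((-5 + 294)/(-4 + 147) - 46)*74 = (289/143 - 46)*74 = -6289/143*74 = -465386/143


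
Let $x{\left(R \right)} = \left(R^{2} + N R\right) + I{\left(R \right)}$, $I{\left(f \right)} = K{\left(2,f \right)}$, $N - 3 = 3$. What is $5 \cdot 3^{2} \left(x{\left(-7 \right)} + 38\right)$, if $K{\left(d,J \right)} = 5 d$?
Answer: $2475$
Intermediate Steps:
$N = 6$ ($N = 3 + 3 = 6$)
$I{\left(f \right)} = 10$ ($I{\left(f \right)} = 5 \cdot 2 = 10$)
$x{\left(R \right)} = 10 + R^{2} + 6 R$ ($x{\left(R \right)} = \left(R^{2} + 6 R\right) + 10 = 10 + R^{2} + 6 R$)
$5 \cdot 3^{2} \left(x{\left(-7 \right)} + 38\right) = 5 \cdot 3^{2} \left(\left(10 + \left(-7\right)^{2} + 6 \left(-7\right)\right) + 38\right) = 5 \cdot 9 \left(\left(10 + 49 - 42\right) + 38\right) = 45 \left(17 + 38\right) = 45 \cdot 55 = 2475$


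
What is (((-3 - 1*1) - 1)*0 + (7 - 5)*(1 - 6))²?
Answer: 100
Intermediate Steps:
(((-3 - 1*1) - 1)*0 + (7 - 5)*(1 - 6))² = (((-3 - 1) - 1)*0 + 2*(-5))² = ((-4 - 1)*0 - 10)² = (-5*0 - 10)² = (0 - 10)² = (-10)² = 100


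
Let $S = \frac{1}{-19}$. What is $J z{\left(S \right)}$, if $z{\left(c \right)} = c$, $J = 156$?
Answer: $- \frac{156}{19} \approx -8.2105$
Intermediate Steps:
$S = - \frac{1}{19} \approx -0.052632$
$J z{\left(S \right)} = 156 \left(- \frac{1}{19}\right) = - \frac{156}{19}$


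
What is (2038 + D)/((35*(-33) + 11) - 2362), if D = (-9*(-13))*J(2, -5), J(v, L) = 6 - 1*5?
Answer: -2155/3506 ≈ -0.61466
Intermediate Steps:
J(v, L) = 1 (J(v, L) = 6 - 5 = 1)
D = 117 (D = -9*(-13)*1 = 117*1 = 117)
(2038 + D)/((35*(-33) + 11) - 2362) = (2038 + 117)/((35*(-33) + 11) - 2362) = 2155/((-1155 + 11) - 2362) = 2155/(-1144 - 2362) = 2155/(-3506) = 2155*(-1/3506) = -2155/3506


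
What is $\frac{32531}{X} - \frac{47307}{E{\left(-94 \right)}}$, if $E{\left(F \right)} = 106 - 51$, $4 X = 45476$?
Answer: $- \frac{536044078}{625295} \approx -857.27$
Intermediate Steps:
$X = 11369$ ($X = \frac{1}{4} \cdot 45476 = 11369$)
$E{\left(F \right)} = 55$
$\frac{32531}{X} - \frac{47307}{E{\left(-94 \right)}} = \frac{32531}{11369} - \frac{47307}{55} = - \frac{536044078}{625295}$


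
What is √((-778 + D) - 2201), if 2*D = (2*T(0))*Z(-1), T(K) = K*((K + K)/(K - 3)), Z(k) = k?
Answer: 3*I*√331 ≈ 54.58*I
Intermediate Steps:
T(K) = 2*K²/(-3 + K) (T(K) = K*((2*K)/(-3 + K)) = K*(2*K/(-3 + K)) = 2*K²/(-3 + K))
D = 0 (D = ((2*(2*0²/(-3 + 0)))*(-1))/2 = ((2*(2*0/(-3)))*(-1))/2 = ((2*(2*0*(-⅓)))*(-1))/2 = ((2*0)*(-1))/2 = (0*(-1))/2 = (½)*0 = 0)
√((-778 + D) - 2201) = √((-778 + 0) - 2201) = √(-778 - 2201) = √(-2979) = 3*I*√331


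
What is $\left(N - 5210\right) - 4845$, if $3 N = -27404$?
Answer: $- \frac{57569}{3} \approx -19190.0$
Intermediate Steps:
$N = - \frac{27404}{3}$ ($N = \frac{1}{3} \left(-27404\right) = - \frac{27404}{3} \approx -9134.7$)
$\left(N - 5210\right) - 4845 = \left(- \frac{27404}{3} - 5210\right) - 4845 = - \frac{43034}{3} - 4845 = - \frac{57569}{3}$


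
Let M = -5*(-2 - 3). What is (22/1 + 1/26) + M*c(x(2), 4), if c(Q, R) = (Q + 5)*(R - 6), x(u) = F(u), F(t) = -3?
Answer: -2027/26 ≈ -77.962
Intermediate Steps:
x(u) = -3
M = 25 (M = -5*(-5) = 25)
c(Q, R) = (-6 + R)*(5 + Q) (c(Q, R) = (5 + Q)*(-6 + R) = (-6 + R)*(5 + Q))
(22/1 + 1/26) + M*c(x(2), 4) = (22/1 + 1/26) + 25*(-30 - 6*(-3) + 5*4 - 3*4) = (22*1 + 1*(1/26)) + 25*(-30 + 18 + 20 - 12) = (22 + 1/26) + 25*(-4) = 573/26 - 100 = -2027/26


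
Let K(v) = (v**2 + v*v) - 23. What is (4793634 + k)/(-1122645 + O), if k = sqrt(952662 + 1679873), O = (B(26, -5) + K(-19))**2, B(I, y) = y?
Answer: -4793634/641009 - sqrt(2632535)/641009 ≈ -7.4808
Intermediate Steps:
K(v) = -23 + 2*v**2 (K(v) = (v**2 + v**2) - 23 = 2*v**2 - 23 = -23 + 2*v**2)
O = 481636 (O = (-5 + (-23 + 2*(-19)**2))**2 = (-5 + (-23 + 2*361))**2 = (-5 + (-23 + 722))**2 = (-5 + 699)**2 = 694**2 = 481636)
k = sqrt(2632535) ≈ 1622.5
(4793634 + k)/(-1122645 + O) = (4793634 + sqrt(2632535))/(-1122645 + 481636) = (4793634 + sqrt(2632535))/(-641009) = (4793634 + sqrt(2632535))*(-1/641009) = -4793634/641009 - sqrt(2632535)/641009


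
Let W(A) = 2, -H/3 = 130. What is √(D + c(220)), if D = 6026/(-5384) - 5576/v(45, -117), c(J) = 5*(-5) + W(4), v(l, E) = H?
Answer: I*√676629155865/262470 ≈ 3.134*I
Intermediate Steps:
H = -390 (H = -3*130 = -390)
v(l, E) = -390
c(J) = -23 (c(J) = 5*(-5) + 2 = -25 + 2 = -23)
D = 6917761/524940 (D = 6026/(-5384) - 5576/(-390) = 6026*(-1/5384) - 5576*(-1/390) = -3013/2692 + 2788/195 = 6917761/524940 ≈ 13.178)
√(D + c(220)) = √(6917761/524940 - 23) = √(-5155859/524940) = I*√676629155865/262470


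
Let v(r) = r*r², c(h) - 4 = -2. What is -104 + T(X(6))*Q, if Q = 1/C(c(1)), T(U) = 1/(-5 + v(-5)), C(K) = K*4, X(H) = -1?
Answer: -108161/1040 ≈ -104.00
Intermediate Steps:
c(h) = 2 (c(h) = 4 - 2 = 2)
v(r) = r³
C(K) = 4*K
T(U) = -1/130 (T(U) = 1/(-5 + (-5)³) = 1/(-5 - 125) = 1/(-130) = -1/130)
Q = ⅛ (Q = 1/(4*2) = 1/8 = ⅛ ≈ 0.12500)
-104 + T(X(6))*Q = -104 - 1/130*⅛ = -104 - 1/1040 = -108161/1040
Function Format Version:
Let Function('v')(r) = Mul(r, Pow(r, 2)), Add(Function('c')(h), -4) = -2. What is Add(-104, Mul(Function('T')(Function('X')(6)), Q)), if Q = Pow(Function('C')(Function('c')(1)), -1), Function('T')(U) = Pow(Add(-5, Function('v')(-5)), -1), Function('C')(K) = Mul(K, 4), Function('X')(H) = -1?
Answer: Rational(-108161, 1040) ≈ -104.00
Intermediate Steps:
Function('c')(h) = 2 (Function('c')(h) = Add(4, -2) = 2)
Function('v')(r) = Pow(r, 3)
Function('C')(K) = Mul(4, K)
Function('T')(U) = Rational(-1, 130) (Function('T')(U) = Pow(Add(-5, Pow(-5, 3)), -1) = Pow(Add(-5, -125), -1) = Pow(-130, -1) = Rational(-1, 130))
Q = Rational(1, 8) (Q = Pow(Mul(4, 2), -1) = Pow(8, -1) = Rational(1, 8) ≈ 0.12500)
Add(-104, Mul(Function('T')(Function('X')(6)), Q)) = Add(-104, Mul(Rational(-1, 130), Rational(1, 8))) = Add(-104, Rational(-1, 1040)) = Rational(-108161, 1040)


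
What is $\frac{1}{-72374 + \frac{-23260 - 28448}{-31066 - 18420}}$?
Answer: $- \frac{24743}{1790724028} \approx -1.3817 \cdot 10^{-5}$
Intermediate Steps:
$\frac{1}{-72374 + \frac{-23260 - 28448}{-31066 - 18420}} = \frac{1}{-72374 - \frac{51708}{-49486}} = \frac{1}{-72374 - - \frac{25854}{24743}} = \frac{1}{-72374 + \frac{25854}{24743}} = \frac{1}{- \frac{1790724028}{24743}} = - \frac{24743}{1790724028}$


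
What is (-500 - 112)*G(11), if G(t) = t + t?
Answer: -13464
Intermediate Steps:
G(t) = 2*t
(-500 - 112)*G(11) = (-500 - 112)*(2*11) = -612*22 = -13464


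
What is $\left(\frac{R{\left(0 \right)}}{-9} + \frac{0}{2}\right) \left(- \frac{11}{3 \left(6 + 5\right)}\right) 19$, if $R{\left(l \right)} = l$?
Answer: $0$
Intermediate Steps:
$\left(\frac{R{\left(0 \right)}}{-9} + \frac{0}{2}\right) \left(- \frac{11}{3 \left(6 + 5\right)}\right) 19 = \left(\frac{0}{-9} + \frac{0}{2}\right) \left(- \frac{11}{3 \left(6 + 5\right)}\right) 19 = \left(0 \left(- \frac{1}{9}\right) + 0 \cdot \frac{1}{2}\right) \left(- \frac{11}{3 \cdot 11}\right) 19 = \left(0 + 0\right) \left(- \frac{11}{33}\right) 19 = 0 \left(\left(-11\right) \frac{1}{33}\right) 19 = 0 \left(- \frac{1}{3}\right) 19 = 0 \cdot 19 = 0$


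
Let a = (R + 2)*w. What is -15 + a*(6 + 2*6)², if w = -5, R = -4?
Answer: 3225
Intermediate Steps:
a = 10 (a = (-4 + 2)*(-5) = -2*(-5) = 10)
-15 + a*(6 + 2*6)² = -15 + 10*(6 + 2*6)² = -15 + 10*(6 + 12)² = -15 + 10*18² = -15 + 10*324 = -15 + 3240 = 3225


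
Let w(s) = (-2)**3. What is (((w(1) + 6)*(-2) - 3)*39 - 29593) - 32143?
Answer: -61697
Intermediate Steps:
w(s) = -8
(((w(1) + 6)*(-2) - 3)*39 - 29593) - 32143 = (((-8 + 6)*(-2) - 3)*39 - 29593) - 32143 = ((-2*(-2) - 3)*39 - 29593) - 32143 = ((4 - 3)*39 - 29593) - 32143 = (1*39 - 29593) - 32143 = (39 - 29593) - 32143 = -29554 - 32143 = -61697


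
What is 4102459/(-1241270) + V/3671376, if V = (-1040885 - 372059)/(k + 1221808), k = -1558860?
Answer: -158642627470234859/48000090246137220 ≈ -3.3050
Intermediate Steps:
V = 353236/84263 (V = (-1040885 - 372059)/(-1558860 + 1221808) = -1412944/(-337052) = -1412944*(-1/337052) = 353236/84263 ≈ 4.1921)
4102459/(-1241270) + V/3671376 = 4102459/(-1241270) + (353236/84263)/3671376 = 4102459*(-1/1241270) + (353236/84263)*(1/3671376) = -4102459/1241270 + 88309/77340288972 = -158642627470234859/48000090246137220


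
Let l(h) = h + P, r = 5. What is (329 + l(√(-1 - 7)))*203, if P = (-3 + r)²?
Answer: 67599 + 406*I*√2 ≈ 67599.0 + 574.17*I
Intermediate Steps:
P = 4 (P = (-3 + 5)² = 2² = 4)
l(h) = 4 + h (l(h) = h + 4 = 4 + h)
(329 + l(√(-1 - 7)))*203 = (329 + (4 + √(-1 - 7)))*203 = (329 + (4 + √(-8)))*203 = (329 + (4 + 2*I*√2))*203 = (333 + 2*I*√2)*203 = 67599 + 406*I*√2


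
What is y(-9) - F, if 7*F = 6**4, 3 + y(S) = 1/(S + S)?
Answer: -23713/126 ≈ -188.20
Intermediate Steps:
y(S) = -3 + 1/(2*S) (y(S) = -3 + 1/(S + S) = -3 + 1/(2*S))
F = 1296/7 (F = (1/7)*6**4 = (1/7)*1296 = 1296/7 ≈ 185.14)
y(-9) - F = (-3 + (1/2)/(-9)) - 1*1296/7 = (-3 + (1/2)*(-1/9)) - 1296/7 = (-3 - 1/18) - 1296/7 = -55/18 - 1296/7 = -23713/126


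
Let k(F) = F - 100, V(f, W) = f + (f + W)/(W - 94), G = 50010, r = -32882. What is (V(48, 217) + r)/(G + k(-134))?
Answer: -4038317/6122448 ≈ -0.65959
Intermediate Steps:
V(f, W) = f + (W + f)/(-94 + W)
k(F) = -100 + F
(V(48, 217) + r)/(G + k(-134)) = ((217 - 93*48 + 217*48)/(-94 + 217) - 32882)/(50010 + (-100 - 134)) = ((217 - 4464 + 10416)/123 - 32882)/(50010 - 234) = ((1/123)*6169 - 32882)/49776 = (6169/123 - 32882)*(1/49776) = -4038317/123*1/49776 = -4038317/6122448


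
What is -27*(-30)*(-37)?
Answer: -29970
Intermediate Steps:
-27*(-30)*(-37) = 810*(-37) = -29970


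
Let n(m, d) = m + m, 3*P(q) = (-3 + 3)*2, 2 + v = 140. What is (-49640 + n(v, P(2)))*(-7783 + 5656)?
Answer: 104997228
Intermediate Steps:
v = 138 (v = -2 + 140 = 138)
P(q) = 0 (P(q) = ((-3 + 3)*2)/3 = (0*2)/3 = (⅓)*0 = 0)
n(m, d) = 2*m
(-49640 + n(v, P(2)))*(-7783 + 5656) = (-49640 + 2*138)*(-7783 + 5656) = (-49640 + 276)*(-2127) = -49364*(-2127) = 104997228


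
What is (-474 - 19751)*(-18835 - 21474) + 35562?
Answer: 815285087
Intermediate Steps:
(-474 - 19751)*(-18835 - 21474) + 35562 = -20225*(-40309) + 35562 = 815249525 + 35562 = 815285087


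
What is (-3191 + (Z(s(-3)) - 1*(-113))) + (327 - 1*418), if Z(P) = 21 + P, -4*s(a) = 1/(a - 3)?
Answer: -75551/24 ≈ -3148.0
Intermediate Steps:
s(a) = -1/(4*(-3 + a)) (s(a) = -1/(4*(a - 3)) = -1/(4*(-3 + a)))
(-3191 + (Z(s(-3)) - 1*(-113))) + (327 - 1*418) = (-3191 + ((21 - 1/(-12 + 4*(-3))) - 1*(-113))) + (327 - 1*418) = (-3191 + ((21 - 1/(-12 - 12)) + 113)) + (327 - 418) = (-3191 + ((21 - 1/(-24)) + 113)) - 91 = (-3191 + ((21 - 1*(-1/24)) + 113)) - 91 = (-3191 + ((21 + 1/24) + 113)) - 91 = (-3191 + (505/24 + 113)) - 91 = (-3191 + 3217/24) - 91 = -73367/24 - 91 = -75551/24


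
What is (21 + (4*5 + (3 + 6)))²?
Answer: 2500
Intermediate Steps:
(21 + (4*5 + (3 + 6)))² = (21 + (20 + 9))² = (21 + 29)² = 50² = 2500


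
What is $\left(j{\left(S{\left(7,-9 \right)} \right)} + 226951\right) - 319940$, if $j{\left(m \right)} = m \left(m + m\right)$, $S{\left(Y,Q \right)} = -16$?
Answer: $-92477$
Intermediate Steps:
$j{\left(m \right)} = 2 m^{2}$ ($j{\left(m \right)} = m 2 m = 2 m^{2}$)
$\left(j{\left(S{\left(7,-9 \right)} \right)} + 226951\right) - 319940 = \left(2 \left(-16\right)^{2} + 226951\right) - 319940 = \left(2 \cdot 256 + 226951\right) - 319940 = \left(512 + 226951\right) - 319940 = 227463 - 319940 = -92477$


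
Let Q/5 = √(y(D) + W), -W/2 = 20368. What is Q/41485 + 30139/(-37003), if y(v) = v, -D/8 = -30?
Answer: -30139/37003 + 4*I*√2531/8297 ≈ -0.8145 + 0.024254*I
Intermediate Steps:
W = -40736 (W = -2*20368 = -40736)
D = 240 (D = -8*(-30) = 240)
Q = 20*I*√2531 (Q = 5*√(240 - 40736) = 5*√(-40496) = 5*(4*I*√2531) = 20*I*√2531 ≈ 1006.2*I)
Q/41485 + 30139/(-37003) = (20*I*√2531)/41485 + 30139/(-37003) = (20*I*√2531)*(1/41485) + 30139*(-1/37003) = 4*I*√2531/8297 - 30139/37003 = -30139/37003 + 4*I*√2531/8297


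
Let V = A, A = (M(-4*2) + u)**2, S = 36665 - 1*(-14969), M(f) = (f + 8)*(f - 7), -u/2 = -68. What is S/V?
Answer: 25817/9248 ≈ 2.7916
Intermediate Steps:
u = 136 (u = -2*(-68) = 136)
M(f) = (-7 + f)*(8 + f) (M(f) = (8 + f)*(-7 + f) = (-7 + f)*(8 + f))
S = 51634 (S = 36665 + 14969 = 51634)
A = 18496 (A = ((-56 - 4*2 + (-4*2)**2) + 136)**2 = ((-56 - 8 + (-8)**2) + 136)**2 = ((-56 - 8 + 64) + 136)**2 = (0 + 136)**2 = 136**2 = 18496)
V = 18496
S/V = 51634/18496 = 51634*(1/18496) = 25817/9248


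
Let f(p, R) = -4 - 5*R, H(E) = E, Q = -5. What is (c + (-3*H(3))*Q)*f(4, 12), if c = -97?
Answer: 3328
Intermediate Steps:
(c + (-3*H(3))*Q)*f(4, 12) = (-97 - 3*3*(-5))*(-4 - 5*12) = (-97 - 9*(-5))*(-4 - 60) = (-97 + 45)*(-64) = -52*(-64) = 3328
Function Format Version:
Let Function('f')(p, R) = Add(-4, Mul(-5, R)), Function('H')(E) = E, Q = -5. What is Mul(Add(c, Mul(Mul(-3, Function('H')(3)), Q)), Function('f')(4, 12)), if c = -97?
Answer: 3328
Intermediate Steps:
Mul(Add(c, Mul(Mul(-3, Function('H')(3)), Q)), Function('f')(4, 12)) = Mul(Add(-97, Mul(Mul(-3, 3), -5)), Add(-4, Mul(-5, 12))) = Mul(Add(-97, Mul(-9, -5)), Add(-4, -60)) = Mul(Add(-97, 45), -64) = Mul(-52, -64) = 3328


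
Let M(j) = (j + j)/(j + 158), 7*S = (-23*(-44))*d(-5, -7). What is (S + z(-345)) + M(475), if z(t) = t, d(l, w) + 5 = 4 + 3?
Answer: -240853/4431 ≈ -54.356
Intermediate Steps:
d(l, w) = 2 (d(l, w) = -5 + (4 + 3) = -5 + 7 = 2)
S = 2024/7 (S = (-23*(-44)*2)/7 = (1012*2)/7 = (1/7)*2024 = 2024/7 ≈ 289.14)
M(j) = 2*j/(158 + j) (M(j) = (2*j)/(158 + j) = 2*j/(158 + j))
(S + z(-345)) + M(475) = (2024/7 - 345) + 2*475/(158 + 475) = -391/7 + 2*475/633 = -391/7 + 2*475*(1/633) = -391/7 + 950/633 = -240853/4431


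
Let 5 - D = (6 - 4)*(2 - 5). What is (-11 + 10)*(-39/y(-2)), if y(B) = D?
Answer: 39/11 ≈ 3.5455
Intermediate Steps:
D = 11 (D = 5 - (6 - 4)*(2 - 5) = 5 - 2*(-3) = 5 - 1*(-6) = 5 + 6 = 11)
y(B) = 11
(-11 + 10)*(-39/y(-2)) = (-11 + 10)*(-39/11) = -(-39)/11 = -1*(-39/11) = 39/11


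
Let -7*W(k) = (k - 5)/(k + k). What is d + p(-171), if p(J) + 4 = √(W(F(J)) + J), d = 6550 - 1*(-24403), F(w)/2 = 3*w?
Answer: 30949 + 5*I*√39218109/2394 ≈ 30949.0 + 13.079*I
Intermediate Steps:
F(w) = 6*w (F(w) = 2*(3*w) = 6*w)
d = 30953 (d = 6550 + 24403 = 30953)
W(k) = -(-5 + k)/(14*k) (W(k) = -(k - 5)/(7*(k + k)) = -(-5 + k)/(7*(2*k)) = -(-5 + k)*1/(2*k)/7 = -(-5 + k)/(14*k))
p(J) = -4 + √(J + (5 - 6*J)/(84*J)) (p(J) = -4 + √((5 - 6*J)/(14*((6*J))) + J) = -4 + √((1/(6*J))*(5 - 6*J)/14 + J) = -4 + √((5 - 6*J)/(84*J) + J) = -4 + √(J + (5 - 6*J)/(84*J)))
d + p(-171) = 30953 + (-4 + √(-126 + 105/(-171) + 1764*(-171))/42) = 30953 + (-4 + √(-126 + 105*(-1/171) - 301644)/42) = 30953 + (-4 + √(-126 - 35/57 - 301644)/42) = 30953 + (-4 + √(-17200925/57)/42) = 30953 + (-4 + (5*I*√39218109/57)/42) = 30953 + (-4 + 5*I*√39218109/2394) = 30949 + 5*I*√39218109/2394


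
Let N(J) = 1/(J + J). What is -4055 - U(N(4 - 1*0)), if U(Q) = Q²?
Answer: -259521/64 ≈ -4055.0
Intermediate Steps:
N(J) = 1/(2*J)
-4055 - U(N(4 - 1*0)) = -4055 - (1/(2*(4 - 1*0)))² = -4055 - (1/(2*(4 + 0)))² = -4055 - ((½)/4)² = -4055 - ((½)*(¼))² = -4055 - (⅛)² = -4055 - 1*1/64 = -4055 - 1/64 = -259521/64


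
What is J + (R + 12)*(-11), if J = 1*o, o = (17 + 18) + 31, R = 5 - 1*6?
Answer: -55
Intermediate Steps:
R = -1 (R = 5 - 6 = -1)
o = 66 (o = 35 + 31 = 66)
J = 66 (J = 1*66 = 66)
J + (R + 12)*(-11) = 66 + (-1 + 12)*(-11) = 66 + 11*(-11) = 66 - 121 = -55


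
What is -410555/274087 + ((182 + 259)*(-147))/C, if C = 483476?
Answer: -30894532447/18930640916 ≈ -1.6320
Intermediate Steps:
-410555/274087 + ((182 + 259)*(-147))/C = -410555/274087 + ((182 + 259)*(-147))/483476 = -410555*1/274087 + (441*(-147))*(1/483476) = -410555/274087 - 64827*1/483476 = -410555/274087 - 9261/69068 = -30894532447/18930640916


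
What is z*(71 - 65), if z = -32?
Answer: -192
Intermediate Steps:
z*(71 - 65) = -32*(71 - 65) = -32*6 = -192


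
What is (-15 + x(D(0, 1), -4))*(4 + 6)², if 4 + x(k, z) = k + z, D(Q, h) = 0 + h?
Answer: -2200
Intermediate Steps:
D(Q, h) = h
x(k, z) = -4 + k + z (x(k, z) = -4 + (k + z) = -4 + k + z)
(-15 + x(D(0, 1), -4))*(4 + 6)² = (-15 + (-4 + 1 - 4))*(4 + 6)² = (-15 - 7)*10² = -22*100 = -2200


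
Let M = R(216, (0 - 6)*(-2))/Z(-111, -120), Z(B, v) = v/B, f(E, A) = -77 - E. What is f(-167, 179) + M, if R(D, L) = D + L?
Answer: 3009/10 ≈ 300.90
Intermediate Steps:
M = 2109/10 (M = (216 + (0 - 6)*(-2))/((-120/(-111))) = (216 - 6*(-2))/((-120*(-1/111))) = (216 + 12)/(40/37) = 228*(37/40) = 2109/10 ≈ 210.90)
f(-167, 179) + M = (-77 - 1*(-167)) + 2109/10 = (-77 + 167) + 2109/10 = 90 + 2109/10 = 3009/10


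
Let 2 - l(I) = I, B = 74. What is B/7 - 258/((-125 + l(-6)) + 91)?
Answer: 1865/91 ≈ 20.495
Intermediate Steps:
l(I) = 2 - I
B/7 - 258/((-125 + l(-6)) + 91) = 74/7 - 258/((-125 + (2 - 1*(-6))) + 91) = 74*(⅐) - 258/((-125 + (2 + 6)) + 91) = 74/7 - 258/((-125 + 8) + 91) = 74/7 - 258/(-117 + 91) = 74/7 - 258/(-26) = 74/7 - 258*(-1/26) = 74/7 + 129/13 = 1865/91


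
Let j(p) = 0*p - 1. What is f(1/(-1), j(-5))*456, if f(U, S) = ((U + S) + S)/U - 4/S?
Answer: 3192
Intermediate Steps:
j(p) = -1 (j(p) = 0 - 1 = -1)
f(U, S) = -4/S + (U + 2*S)/U (f(U, S) = ((S + U) + S)/U - 4/S = (U + 2*S)/U - 4/S = -4/S + (U + 2*S)/U)
f(1/(-1), j(-5))*456 = (1 - 4/(-1) + 2*(-1)/1/(-1))*456 = (1 - 4*(-1) + 2*(-1)/(-1))*456 = (1 + 4 + 2*(-1)*(-1))*456 = (1 + 4 + 2)*456 = 7*456 = 3192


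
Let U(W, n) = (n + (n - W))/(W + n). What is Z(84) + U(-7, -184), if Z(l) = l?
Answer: 16405/191 ≈ 85.890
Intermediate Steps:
U(W, n) = (-W + 2*n)/(W + n)
Z(84) + U(-7, -184) = 84 + (-1*(-7) + 2*(-184))/(-7 - 184) = 84 + (7 - 368)/(-191) = 84 - 1/191*(-361) = 84 + 361/191 = 16405/191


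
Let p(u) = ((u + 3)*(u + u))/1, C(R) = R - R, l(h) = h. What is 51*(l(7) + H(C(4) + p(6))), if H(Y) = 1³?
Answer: 408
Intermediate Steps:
C(R) = 0
p(u) = 2*u*(3 + u) (p(u) = ((3 + u)*(2*u))*1 = (2*u*(3 + u))*1 = 2*u*(3 + u))
H(Y) = 1
51*(l(7) + H(C(4) + p(6))) = 51*(7 + 1) = 51*8 = 408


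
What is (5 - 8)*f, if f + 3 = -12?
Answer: 45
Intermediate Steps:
f = -15 (f = -3 - 12 = -15)
(5 - 8)*f = (5 - 8)*(-15) = -3*(-15) = 45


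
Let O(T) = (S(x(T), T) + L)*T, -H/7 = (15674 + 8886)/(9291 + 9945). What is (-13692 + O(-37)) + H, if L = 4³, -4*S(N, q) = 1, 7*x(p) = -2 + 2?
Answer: -44132021/2748 ≈ -16060.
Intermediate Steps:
x(p) = 0 (x(p) = (-2 + 2)/7 = (⅐)*0 = 0)
S(N, q) = -¼ (S(N, q) = -¼*1 = -¼)
L = 64
H = -6140/687 (H = -7*(15674 + 8886)/(9291 + 9945) = -171920/19236 = -7*6140/4809 = -6140/687 ≈ -8.9374)
O(T) = 255*T/4 (O(T) = (-¼ + 64)*T = 255*T/4)
(-13692 + O(-37)) + H = (-13692 + (255/4)*(-37)) - 6140/687 = (-13692 - 9435/4) - 6140/687 = -64203/4 - 6140/687 = -44132021/2748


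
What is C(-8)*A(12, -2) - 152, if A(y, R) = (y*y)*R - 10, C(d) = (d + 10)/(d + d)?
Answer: -459/4 ≈ -114.75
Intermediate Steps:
C(d) = (10 + d)/(2*d) (C(d) = (10 + d)/((2*d)) = (10 + d)*(1/(2*d)) = (10 + d)/(2*d))
A(y, R) = -10 + R*y**2 (A(y, R) = y**2*R - 10 = R*y**2 - 10 = -10 + R*y**2)
C(-8)*A(12, -2) - 152 = ((1/2)*(10 - 8)/(-8))*(-10 - 2*12**2) - 152 = ((1/2)*(-1/8)*2)*(-10 - 2*144) - 152 = -(-10 - 288)/8 - 152 = -1/8*(-298) - 152 = 149/4 - 152 = -459/4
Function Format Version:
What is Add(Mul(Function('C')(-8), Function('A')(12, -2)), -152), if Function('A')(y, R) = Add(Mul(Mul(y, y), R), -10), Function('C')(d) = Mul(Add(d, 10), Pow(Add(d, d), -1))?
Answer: Rational(-459, 4) ≈ -114.75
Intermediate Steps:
Function('C')(d) = Mul(Rational(1, 2), Pow(d, -1), Add(10, d)) (Function('C')(d) = Mul(Add(10, d), Pow(Mul(2, d), -1)) = Mul(Add(10, d), Mul(Rational(1, 2), Pow(d, -1))) = Mul(Rational(1, 2), Pow(d, -1), Add(10, d)))
Function('A')(y, R) = Add(-10, Mul(R, Pow(y, 2))) (Function('A')(y, R) = Add(Mul(Pow(y, 2), R), -10) = Add(Mul(R, Pow(y, 2)), -10) = Add(-10, Mul(R, Pow(y, 2))))
Add(Mul(Function('C')(-8), Function('A')(12, -2)), -152) = Add(Mul(Mul(Rational(1, 2), Pow(-8, -1), Add(10, -8)), Add(-10, Mul(-2, Pow(12, 2)))), -152) = Add(Mul(Mul(Rational(1, 2), Rational(-1, 8), 2), Add(-10, Mul(-2, 144))), -152) = Add(Mul(Rational(-1, 8), Add(-10, -288)), -152) = Add(Mul(Rational(-1, 8), -298), -152) = Add(Rational(149, 4), -152) = Rational(-459, 4)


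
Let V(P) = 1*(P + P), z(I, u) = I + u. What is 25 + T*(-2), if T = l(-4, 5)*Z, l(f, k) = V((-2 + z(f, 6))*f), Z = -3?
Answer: 25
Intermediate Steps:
V(P) = 2*P (V(P) = 1*(2*P) = 2*P)
l(f, k) = 2*f*(4 + f) (l(f, k) = 2*((-2 + (f + 6))*f) = 2*((-2 + (6 + f))*f) = 2*((4 + f)*f) = 2*(f*(4 + f)) = 2*f*(4 + f))
T = 0 (T = (2*(-4)*(4 - 4))*(-3) = (2*(-4)*0)*(-3) = 0*(-3) = 0)
25 + T*(-2) = 25 + 0*(-2) = 25 + 0 = 25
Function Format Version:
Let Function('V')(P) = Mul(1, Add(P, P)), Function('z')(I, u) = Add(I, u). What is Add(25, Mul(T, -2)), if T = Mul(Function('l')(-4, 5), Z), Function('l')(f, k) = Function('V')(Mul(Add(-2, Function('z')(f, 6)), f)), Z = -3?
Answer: 25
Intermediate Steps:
Function('V')(P) = Mul(2, P) (Function('V')(P) = Mul(1, Mul(2, P)) = Mul(2, P))
Function('l')(f, k) = Mul(2, f, Add(4, f)) (Function('l')(f, k) = Mul(2, Mul(Add(-2, Add(f, 6)), f)) = Mul(2, Mul(Add(-2, Add(6, f)), f)) = Mul(2, Mul(Add(4, f), f)) = Mul(2, Mul(f, Add(4, f))) = Mul(2, f, Add(4, f)))
T = 0 (T = Mul(Mul(2, -4, Add(4, -4)), -3) = Mul(Mul(2, -4, 0), -3) = Mul(0, -3) = 0)
Add(25, Mul(T, -2)) = Add(25, Mul(0, -2)) = Add(25, 0) = 25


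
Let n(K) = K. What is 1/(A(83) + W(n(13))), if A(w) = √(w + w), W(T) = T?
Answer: 13/3 - √166/3 ≈ 0.038634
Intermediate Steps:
A(w) = √2*√w (A(w) = √(2*w) = √2*√w)
1/(A(83) + W(n(13))) = 1/(√2*√83 + 13) = 1/(√166 + 13) = 1/(13 + √166)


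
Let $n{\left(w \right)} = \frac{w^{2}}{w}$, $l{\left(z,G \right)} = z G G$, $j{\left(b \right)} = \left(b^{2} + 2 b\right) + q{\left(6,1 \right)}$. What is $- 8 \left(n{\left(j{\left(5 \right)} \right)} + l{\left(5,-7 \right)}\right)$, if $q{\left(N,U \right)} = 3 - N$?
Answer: $-2216$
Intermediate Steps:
$j{\left(b \right)} = -3 + b^{2} + 2 b$ ($j{\left(b \right)} = \left(b^{2} + 2 b\right) + \left(3 - 6\right) = \left(b^{2} + 2 b\right) - 3 = -3 + b^{2} + 2 b$)
$l{\left(z,G \right)} = z G^{2}$ ($l{\left(z,G \right)} = G z G = z G^{2}$)
$n{\left(w \right)} = w$
$- 8 \left(n{\left(j{\left(5 \right)} \right)} + l{\left(5,-7 \right)}\right) = - 8 \left(\left(-3 + 5^{2} + 2 \cdot 5\right) + 5 \left(-7\right)^{2}\right) = - 8 \left(\left(-3 + 25 + 10\right) + 5 \cdot 49\right) = - 8 \left(32 + 245\right) = \left(-8\right) 277 = -2216$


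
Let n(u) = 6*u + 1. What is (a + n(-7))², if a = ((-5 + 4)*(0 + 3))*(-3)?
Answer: 1024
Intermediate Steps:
n(u) = 1 + 6*u
a = 9 (a = -1*3*(-3) = -3*(-3) = 9)
(a + n(-7))² = (9 + (1 + 6*(-7)))² = (9 + (1 - 42))² = (9 - 41)² = (-32)² = 1024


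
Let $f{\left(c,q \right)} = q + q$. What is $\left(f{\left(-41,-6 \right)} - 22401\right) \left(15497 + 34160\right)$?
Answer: $-1112962341$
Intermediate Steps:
$f{\left(c,q \right)} = 2 q$
$\left(f{\left(-41,-6 \right)} - 22401\right) \left(15497 + 34160\right) = \left(2 \left(-6\right) - 22401\right) \left(15497 + 34160\right) = \left(-12 - 22401\right) 49657 = \left(-22413\right) 49657 = -1112962341$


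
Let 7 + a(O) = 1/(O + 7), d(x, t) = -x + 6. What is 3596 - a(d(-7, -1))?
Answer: 72059/20 ≈ 3602.9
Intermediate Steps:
d(x, t) = 6 - x
a(O) = -7 + 1/(7 + O) (a(O) = -7 + 1/(O + 7) = -7 + 1/(7 + O))
3596 - a(d(-7, -1)) = 3596 - (-48 - 7*(6 - 1*(-7)))/(7 + (6 - 1*(-7))) = 3596 - (-48 - 7*(6 + 7))/(7 + (6 + 7)) = 3596 - (-48 - 7*13)/(7 + 13) = 3596 - (-48 - 91)/20 = 3596 - (-139)/20 = 3596 - 1*(-139/20) = 3596 + 139/20 = 72059/20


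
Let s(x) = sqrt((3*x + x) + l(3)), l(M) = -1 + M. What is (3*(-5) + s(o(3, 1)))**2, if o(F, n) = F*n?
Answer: (15 - sqrt(14))**2 ≈ 126.75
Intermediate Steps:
s(x) = sqrt(2 + 4*x) (s(x) = sqrt((3*x + x) + (-1 + 3)) = sqrt(4*x + 2) = sqrt(2 + 4*x))
(3*(-5) + s(o(3, 1)))**2 = (3*(-5) + sqrt(2 + 4*(3*1)))**2 = (-15 + sqrt(2 + 4*3))**2 = (-15 + sqrt(2 + 12))**2 = (-15 + sqrt(14))**2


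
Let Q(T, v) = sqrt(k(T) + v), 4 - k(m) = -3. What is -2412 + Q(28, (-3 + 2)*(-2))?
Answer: -2409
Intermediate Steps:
k(m) = 7 (k(m) = 4 - 1*(-3) = 4 + 3 = 7)
Q(T, v) = sqrt(7 + v)
-2412 + Q(28, (-3 + 2)*(-2)) = -2412 + sqrt(7 + (-3 + 2)*(-2)) = -2412 + sqrt(7 - 1*(-2)) = -2412 + sqrt(7 + 2) = -2412 + sqrt(9) = -2412 + 3 = -2409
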